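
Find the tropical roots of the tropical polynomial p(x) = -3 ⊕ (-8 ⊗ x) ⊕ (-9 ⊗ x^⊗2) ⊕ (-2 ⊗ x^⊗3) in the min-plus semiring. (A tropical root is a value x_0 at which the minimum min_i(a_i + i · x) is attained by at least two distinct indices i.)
Roots: {-7, 1, 5}

Each tropical root is a break point of the lower envelope of the lines y = a_i + i · x (there are 4 lines, with slopes 0, 1, ..., 3). Only the lines that attain the minimum somewhere contribute to roots; other lines are dominated. Here the surviving (envelope) indices are i = 3, i = 2, i = 1, i = 0.
Intersections between consecutive envelope lines give the roots: for adjacent envelope indices i < j the intersection is x = (a_i − a_j) / (j − i). Reading off the sorted break points: {-7, 1, 5}.
Verification: at each break x_0, at least two indices attain the minimum of min_i(a_i + i · x_0).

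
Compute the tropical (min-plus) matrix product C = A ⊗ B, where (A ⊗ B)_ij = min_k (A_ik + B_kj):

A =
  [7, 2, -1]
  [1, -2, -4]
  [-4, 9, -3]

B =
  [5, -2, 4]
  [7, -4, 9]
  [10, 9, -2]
A ⊗ B =
  [9, -2, -3]
  [5, -6, -6]
  [1, -6, -5]

Apply the min-plus product entry-by-entry:
  C[0][0] = min over k of (A[0][0] + B[0][0] = 7 + 5 = 12, A[0][1] + B[1][0] = 2 + 7 = 9, A[0][2] + B[2][0] = -1 + 10 = 9) = 9 (attained at k = 1)
  C[0][1] = min over k of (A[0][0] + B[0][1] = 7 + -2 = 5, A[0][1] + B[1][1] = 2 + -4 = -2, A[0][2] + B[2][1] = -1 + 9 = 8) = -2 (attained at k = 1)
  C[0][2] = min over k of (A[0][0] + B[0][2] = 7 + 4 = 11, A[0][1] + B[1][2] = 2 + 9 = 11, A[0][2] + B[2][2] = -1 + -2 = -3) = -3 (attained at k = 2)
  C[1][0] = min over k of (A[1][0] + B[0][0] = 1 + 5 = 6, A[1][1] + B[1][0] = -2 + 7 = 5, A[1][2] + B[2][0] = -4 + 10 = 6) = 5 (attained at k = 1)
  C[1][1] = min over k of (A[1][0] + B[0][1] = 1 + -2 = -1, A[1][1] + B[1][1] = -2 + -4 = -6, A[1][2] + B[2][1] = -4 + 9 = 5) = -6 (attained at k = 1)
  C[1][2] = min over k of (A[1][0] + B[0][2] = 1 + 4 = 5, A[1][1] + B[1][2] = -2 + 9 = 7, A[1][2] + B[2][2] = -4 + -2 = -6) = -6 (attained at k = 2)
  C[2][0] = min over k of (A[2][0] + B[0][0] = -4 + 5 = 1, A[2][1] + B[1][0] = 9 + 7 = 16, A[2][2] + B[2][0] = -3 + 10 = 7) = 1 (attained at k = 0)
  C[2][1] = min over k of (A[2][0] + B[0][1] = -4 + -2 = -6, A[2][1] + B[1][1] = 9 + -4 = 5, A[2][2] + B[2][1] = -3 + 9 = 6) = -6 (attained at k = 0)
  C[2][2] = min over k of (A[2][0] + B[0][2] = -4 + 4 = 0, A[2][1] + B[1][2] = 9 + 9 = 18, A[2][2] + B[2][2] = -3 + -2 = -5) = -5 (attained at k = 2)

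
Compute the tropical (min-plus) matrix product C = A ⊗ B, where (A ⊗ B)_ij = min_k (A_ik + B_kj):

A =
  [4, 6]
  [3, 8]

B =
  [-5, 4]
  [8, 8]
A ⊗ B =
  [-1, 8]
  [-2, 7]

Apply the min-plus product entry-by-entry:
  C[0][0] = min over k of (A[0][0] + B[0][0] = 4 + -5 = -1, A[0][1] + B[1][0] = 6 + 8 = 14) = -1 (attained at k = 0)
  C[0][1] = min over k of (A[0][0] + B[0][1] = 4 + 4 = 8, A[0][1] + B[1][1] = 6 + 8 = 14) = 8 (attained at k = 0)
  C[1][0] = min over k of (A[1][0] + B[0][0] = 3 + -5 = -2, A[1][1] + B[1][0] = 8 + 8 = 16) = -2 (attained at k = 0)
  C[1][1] = min over k of (A[1][0] + B[0][1] = 3 + 4 = 7, A[1][1] + B[1][1] = 8 + 8 = 16) = 7 (attained at k = 0)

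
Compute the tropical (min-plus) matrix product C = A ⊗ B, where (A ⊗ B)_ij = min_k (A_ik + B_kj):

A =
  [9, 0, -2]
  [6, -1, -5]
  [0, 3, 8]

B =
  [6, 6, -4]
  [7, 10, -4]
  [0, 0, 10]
A ⊗ B =
  [-2, -2, -4]
  [-5, -5, -5]
  [6, 6, -4]

Apply the min-plus product entry-by-entry:
  C[0][0] = min over k of (A[0][0] + B[0][0] = 9 + 6 = 15, A[0][1] + B[1][0] = 0 + 7 = 7, A[0][2] + B[2][0] = -2 + 0 = -2) = -2 (attained at k = 2)
  C[0][1] = min over k of (A[0][0] + B[0][1] = 9 + 6 = 15, A[0][1] + B[1][1] = 0 + 10 = 10, A[0][2] + B[2][1] = -2 + 0 = -2) = -2 (attained at k = 2)
  C[0][2] = min over k of (A[0][0] + B[0][2] = 9 + -4 = 5, A[0][1] + B[1][2] = 0 + -4 = -4, A[0][2] + B[2][2] = -2 + 10 = 8) = -4 (attained at k = 1)
  C[1][0] = min over k of (A[1][0] + B[0][0] = 6 + 6 = 12, A[1][1] + B[1][0] = -1 + 7 = 6, A[1][2] + B[2][0] = -5 + 0 = -5) = -5 (attained at k = 2)
  C[1][1] = min over k of (A[1][0] + B[0][1] = 6 + 6 = 12, A[1][1] + B[1][1] = -1 + 10 = 9, A[1][2] + B[2][1] = -5 + 0 = -5) = -5 (attained at k = 2)
  C[1][2] = min over k of (A[1][0] + B[0][2] = 6 + -4 = 2, A[1][1] + B[1][2] = -1 + -4 = -5, A[1][2] + B[2][2] = -5 + 10 = 5) = -5 (attained at k = 1)
  C[2][0] = min over k of (A[2][0] + B[0][0] = 0 + 6 = 6, A[2][1] + B[1][0] = 3 + 7 = 10, A[2][2] + B[2][0] = 8 + 0 = 8) = 6 (attained at k = 0)
  C[2][1] = min over k of (A[2][0] + B[0][1] = 0 + 6 = 6, A[2][1] + B[1][1] = 3 + 10 = 13, A[2][2] + B[2][1] = 8 + 0 = 8) = 6 (attained at k = 0)
  C[2][2] = min over k of (A[2][0] + B[0][2] = 0 + -4 = -4, A[2][1] + B[1][2] = 3 + -4 = -1, A[2][2] + B[2][2] = 8 + 10 = 18) = -4 (attained at k = 0)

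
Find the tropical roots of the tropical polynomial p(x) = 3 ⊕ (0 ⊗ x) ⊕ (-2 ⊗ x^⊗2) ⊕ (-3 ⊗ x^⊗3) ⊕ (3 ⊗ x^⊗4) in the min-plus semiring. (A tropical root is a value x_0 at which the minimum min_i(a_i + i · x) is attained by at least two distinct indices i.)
Roots: {-6, 1, 2, 3}

Each tropical root is a break point of the lower envelope of the lines y = a_i + i · x (there are 5 lines, with slopes 0, 1, ..., 4). Only the lines that attain the minimum somewhere contribute to roots; other lines are dominated. Here the surviving (envelope) indices are i = 4, i = 3, i = 2, i = 1, i = 0.
Intersections between consecutive envelope lines give the roots: for adjacent envelope indices i < j the intersection is x = (a_i − a_j) / (j − i). Reading off the sorted break points: {-6, 1, 2, 3}.
Verification: at each break x_0, at least two indices attain the minimum of min_i(a_i + i · x_0).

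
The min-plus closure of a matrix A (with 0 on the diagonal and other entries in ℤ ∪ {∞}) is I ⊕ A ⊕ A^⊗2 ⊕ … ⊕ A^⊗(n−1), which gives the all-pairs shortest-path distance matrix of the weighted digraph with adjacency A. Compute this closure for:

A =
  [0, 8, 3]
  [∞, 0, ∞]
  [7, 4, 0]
Closure =
  [0, 7, 3]
  [∞, 0, ∞]
  [7, 4, 0]

This is the Floyd-Warshall all-pairs shortest-path computation. For each intermediate vertex k = 0, 1, …, 2, update dist[i][j] ← min(dist[i][j], dist[i][k] + dist[k][j]). The final matrix gives, for each (i, j), the minimum total weight of any directed path from i to j (possibly empty when i = j).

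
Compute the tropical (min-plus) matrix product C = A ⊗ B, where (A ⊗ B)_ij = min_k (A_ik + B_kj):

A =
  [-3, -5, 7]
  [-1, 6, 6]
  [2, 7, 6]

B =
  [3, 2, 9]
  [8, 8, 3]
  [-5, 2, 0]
A ⊗ B =
  [0, -1, -2]
  [1, 1, 6]
  [1, 4, 6]

Apply the min-plus product entry-by-entry:
  C[0][0] = min over k of (A[0][0] + B[0][0] = -3 + 3 = 0, A[0][1] + B[1][0] = -5 + 8 = 3, A[0][2] + B[2][0] = 7 + -5 = 2) = 0 (attained at k = 0)
  C[0][1] = min over k of (A[0][0] + B[0][1] = -3 + 2 = -1, A[0][1] + B[1][1] = -5 + 8 = 3, A[0][2] + B[2][1] = 7 + 2 = 9) = -1 (attained at k = 0)
  C[0][2] = min over k of (A[0][0] + B[0][2] = -3 + 9 = 6, A[0][1] + B[1][2] = -5 + 3 = -2, A[0][2] + B[2][2] = 7 + 0 = 7) = -2 (attained at k = 1)
  C[1][0] = min over k of (A[1][0] + B[0][0] = -1 + 3 = 2, A[1][1] + B[1][0] = 6 + 8 = 14, A[1][2] + B[2][0] = 6 + -5 = 1) = 1 (attained at k = 2)
  C[1][1] = min over k of (A[1][0] + B[0][1] = -1 + 2 = 1, A[1][1] + B[1][1] = 6 + 8 = 14, A[1][2] + B[2][1] = 6 + 2 = 8) = 1 (attained at k = 0)
  C[1][2] = min over k of (A[1][0] + B[0][2] = -1 + 9 = 8, A[1][1] + B[1][2] = 6 + 3 = 9, A[1][2] + B[2][2] = 6 + 0 = 6) = 6 (attained at k = 2)
  C[2][0] = min over k of (A[2][0] + B[0][0] = 2 + 3 = 5, A[2][1] + B[1][0] = 7 + 8 = 15, A[2][2] + B[2][0] = 6 + -5 = 1) = 1 (attained at k = 2)
  C[2][1] = min over k of (A[2][0] + B[0][1] = 2 + 2 = 4, A[2][1] + B[1][1] = 7 + 8 = 15, A[2][2] + B[2][1] = 6 + 2 = 8) = 4 (attained at k = 0)
  C[2][2] = min over k of (A[2][0] + B[0][2] = 2 + 9 = 11, A[2][1] + B[1][2] = 7 + 3 = 10, A[2][2] + B[2][2] = 6 + 0 = 6) = 6 (attained at k = 2)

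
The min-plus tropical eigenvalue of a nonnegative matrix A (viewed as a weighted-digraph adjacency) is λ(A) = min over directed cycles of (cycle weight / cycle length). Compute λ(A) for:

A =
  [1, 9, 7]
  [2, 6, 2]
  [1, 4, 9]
λ(A) = 1

Enumerate directed cycles and compute their means (weight / length). Sample:
  cycle 0 → 0: weight = 1, length = 1, mean = 1/1 ≈ 1.000
  cycle 1 → 1: weight = 6, length = 1, mean = 6/1 ≈ 6.000
  cycle 2 → 2: weight = 9, length = 1, mean = 9/1 ≈ 9.000
  cycle 0 → 1 → 0: weight = 11, length = 2, mean = 11/2 ≈ 5.500
  cycle 0 → 2 → 0: weight = 8, length = 2, mean = 8/2 ≈ 4.000
  cycle 1 → 0 → 1: weight = 11, length = 2, mean = 11/2 ≈ 5.500
Minimum mean = 1.000, attained e.g. along the cycle 0 → 0 with weight 1 and length 1. So λ(A) = 1/1 = 1.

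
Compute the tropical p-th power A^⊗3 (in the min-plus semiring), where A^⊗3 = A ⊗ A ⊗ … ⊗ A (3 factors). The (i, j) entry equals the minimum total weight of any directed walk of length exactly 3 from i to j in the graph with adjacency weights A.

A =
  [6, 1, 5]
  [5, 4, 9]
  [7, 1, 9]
A^⊗3 =
  [10, 7, 11]
  [11, 10, 14]
  [10, 7, 11]

Each entry (A^⊗3)_ij equals the minimum over all length-3 walks i = v_0 → v_1 → … → v_3 = j of Σ_t A[v_t][v_{t+1}]. For example, for (i, j) = (0, 2) we minimise over 9 possible intermediate vertex sequences; the minimum is 11, attained along the walk 0 → 1 → 0 → 2.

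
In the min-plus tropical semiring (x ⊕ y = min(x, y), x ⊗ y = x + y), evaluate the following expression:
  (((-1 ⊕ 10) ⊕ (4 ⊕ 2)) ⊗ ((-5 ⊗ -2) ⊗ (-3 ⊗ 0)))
(((-1 ⊕ 10) ⊕ (4 ⊕ 2)) ⊗ ((-5 ⊗ -2) ⊗ (-3 ⊗ 0))) = -11

Expand innermost to outermost. Recall ⊕ takes the minimum of its arguments and ⊗ takes their sum. Working out the expression (((-1 ⊕ 10) ⊕ (4 ⊕ 2)) ⊗ ((-5 ⊗ -2) ⊗ (-3 ⊗ 0))) gives -11.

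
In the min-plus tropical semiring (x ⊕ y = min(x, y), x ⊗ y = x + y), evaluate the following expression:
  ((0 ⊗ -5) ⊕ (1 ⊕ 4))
((0 ⊗ -5) ⊕ (1 ⊕ 4)) = -5

Expand innermost to outermost. Recall ⊕ takes the minimum of its arguments and ⊗ takes their sum. Working out the expression ((0 ⊗ -5) ⊕ (1 ⊕ 4)) gives -5.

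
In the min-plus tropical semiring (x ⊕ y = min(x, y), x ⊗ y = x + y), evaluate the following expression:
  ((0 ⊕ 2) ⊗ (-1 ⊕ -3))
((0 ⊕ 2) ⊗ (-1 ⊕ -3)) = -3

Expand innermost to outermost. Recall ⊕ takes the minimum of its arguments and ⊗ takes their sum. Working out the expression ((0 ⊕ 2) ⊗ (-1 ⊕ -3)) gives -3.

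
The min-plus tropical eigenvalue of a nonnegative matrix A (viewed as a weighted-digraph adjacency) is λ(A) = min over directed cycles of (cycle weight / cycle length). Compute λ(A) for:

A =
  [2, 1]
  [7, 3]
λ(A) = 2

Enumerate directed cycles and compute their means (weight / length). Sample:
  cycle 0 → 0: weight = 2, length = 1, mean = 2/1 ≈ 2.000
  cycle 1 → 1: weight = 3, length = 1, mean = 3/1 ≈ 3.000
  cycle 0 → 1 → 0: weight = 8, length = 2, mean = 8/2 ≈ 4.000
  cycle 1 → 0 → 1: weight = 8, length = 2, mean = 8/2 ≈ 4.000
Minimum mean = 2.000, attained e.g. along the cycle 0 → 0 with weight 2 and length 1. So λ(A) = 2/1 = 2.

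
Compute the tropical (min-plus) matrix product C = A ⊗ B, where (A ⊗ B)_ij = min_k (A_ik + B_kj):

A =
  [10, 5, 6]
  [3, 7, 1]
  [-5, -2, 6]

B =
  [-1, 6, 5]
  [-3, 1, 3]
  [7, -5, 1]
A ⊗ B =
  [2, 1, 7]
  [2, -4, 2]
  [-6, -1, 0]

Apply the min-plus product entry-by-entry:
  C[0][0] = min over k of (A[0][0] + B[0][0] = 10 + -1 = 9, A[0][1] + B[1][0] = 5 + -3 = 2, A[0][2] + B[2][0] = 6 + 7 = 13) = 2 (attained at k = 1)
  C[0][1] = min over k of (A[0][0] + B[0][1] = 10 + 6 = 16, A[0][1] + B[1][1] = 5 + 1 = 6, A[0][2] + B[2][1] = 6 + -5 = 1) = 1 (attained at k = 2)
  C[0][2] = min over k of (A[0][0] + B[0][2] = 10 + 5 = 15, A[0][1] + B[1][2] = 5 + 3 = 8, A[0][2] + B[2][2] = 6 + 1 = 7) = 7 (attained at k = 2)
  C[1][0] = min over k of (A[1][0] + B[0][0] = 3 + -1 = 2, A[1][1] + B[1][0] = 7 + -3 = 4, A[1][2] + B[2][0] = 1 + 7 = 8) = 2 (attained at k = 0)
  C[1][1] = min over k of (A[1][0] + B[0][1] = 3 + 6 = 9, A[1][1] + B[1][1] = 7 + 1 = 8, A[1][2] + B[2][1] = 1 + -5 = -4) = -4 (attained at k = 2)
  C[1][2] = min over k of (A[1][0] + B[0][2] = 3 + 5 = 8, A[1][1] + B[1][2] = 7 + 3 = 10, A[1][2] + B[2][2] = 1 + 1 = 2) = 2 (attained at k = 2)
  C[2][0] = min over k of (A[2][0] + B[0][0] = -5 + -1 = -6, A[2][1] + B[1][0] = -2 + -3 = -5, A[2][2] + B[2][0] = 6 + 7 = 13) = -6 (attained at k = 0)
  C[2][1] = min over k of (A[2][0] + B[0][1] = -5 + 6 = 1, A[2][1] + B[1][1] = -2 + 1 = -1, A[2][2] + B[2][1] = 6 + -5 = 1) = -1 (attained at k = 1)
  C[2][2] = min over k of (A[2][0] + B[0][2] = -5 + 5 = 0, A[2][1] + B[1][2] = -2 + 3 = 1, A[2][2] + B[2][2] = 6 + 1 = 7) = 0 (attained at k = 0)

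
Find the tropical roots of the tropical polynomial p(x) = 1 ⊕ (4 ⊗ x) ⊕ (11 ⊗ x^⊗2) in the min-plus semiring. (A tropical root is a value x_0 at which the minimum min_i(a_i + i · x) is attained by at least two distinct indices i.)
Roots: {-7, -3}

Each tropical root is a break point of the lower envelope of the lines y = a_i + i · x (there are 3 lines, with slopes 0, 1, ..., 2). Only the lines that attain the minimum somewhere contribute to roots; other lines are dominated. Here the surviving (envelope) indices are i = 2, i = 1, i = 0.
Intersections between consecutive envelope lines give the roots: for adjacent envelope indices i < j the intersection is x = (a_i − a_j) / (j − i). Reading off the sorted break points: {-7, -3}.
Verification: at each break x_0, at least two indices attain the minimum of min_i(a_i + i · x_0).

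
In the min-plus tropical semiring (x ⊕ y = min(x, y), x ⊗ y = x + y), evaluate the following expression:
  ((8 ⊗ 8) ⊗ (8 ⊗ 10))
((8 ⊗ 8) ⊗ (8 ⊗ 10)) = 34

Expand innermost to outermost. Recall ⊕ takes the minimum of its arguments and ⊗ takes their sum. Working out the expression ((8 ⊗ 8) ⊗ (8 ⊗ 10)) gives 34.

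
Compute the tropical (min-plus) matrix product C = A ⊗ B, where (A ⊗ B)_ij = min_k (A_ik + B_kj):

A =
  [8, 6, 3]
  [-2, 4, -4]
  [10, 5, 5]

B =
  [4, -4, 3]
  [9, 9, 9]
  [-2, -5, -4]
A ⊗ B =
  [1, -2, -1]
  [-6, -9, -8]
  [3, 0, 1]

Apply the min-plus product entry-by-entry:
  C[0][0] = min over k of (A[0][0] + B[0][0] = 8 + 4 = 12, A[0][1] + B[1][0] = 6 + 9 = 15, A[0][2] + B[2][0] = 3 + -2 = 1) = 1 (attained at k = 2)
  C[0][1] = min over k of (A[0][0] + B[0][1] = 8 + -4 = 4, A[0][1] + B[1][1] = 6 + 9 = 15, A[0][2] + B[2][1] = 3 + -5 = -2) = -2 (attained at k = 2)
  C[0][2] = min over k of (A[0][0] + B[0][2] = 8 + 3 = 11, A[0][1] + B[1][2] = 6 + 9 = 15, A[0][2] + B[2][2] = 3 + -4 = -1) = -1 (attained at k = 2)
  C[1][0] = min over k of (A[1][0] + B[0][0] = -2 + 4 = 2, A[1][1] + B[1][0] = 4 + 9 = 13, A[1][2] + B[2][0] = -4 + -2 = -6) = -6 (attained at k = 2)
  C[1][1] = min over k of (A[1][0] + B[0][1] = -2 + -4 = -6, A[1][1] + B[1][1] = 4 + 9 = 13, A[1][2] + B[2][1] = -4 + -5 = -9) = -9 (attained at k = 2)
  C[1][2] = min over k of (A[1][0] + B[0][2] = -2 + 3 = 1, A[1][1] + B[1][2] = 4 + 9 = 13, A[1][2] + B[2][2] = -4 + -4 = -8) = -8 (attained at k = 2)
  C[2][0] = min over k of (A[2][0] + B[0][0] = 10 + 4 = 14, A[2][1] + B[1][0] = 5 + 9 = 14, A[2][2] + B[2][0] = 5 + -2 = 3) = 3 (attained at k = 2)
  C[2][1] = min over k of (A[2][0] + B[0][1] = 10 + -4 = 6, A[2][1] + B[1][1] = 5 + 9 = 14, A[2][2] + B[2][1] = 5 + -5 = 0) = 0 (attained at k = 2)
  C[2][2] = min over k of (A[2][0] + B[0][2] = 10 + 3 = 13, A[2][1] + B[1][2] = 5 + 9 = 14, A[2][2] + B[2][2] = 5 + -4 = 1) = 1 (attained at k = 2)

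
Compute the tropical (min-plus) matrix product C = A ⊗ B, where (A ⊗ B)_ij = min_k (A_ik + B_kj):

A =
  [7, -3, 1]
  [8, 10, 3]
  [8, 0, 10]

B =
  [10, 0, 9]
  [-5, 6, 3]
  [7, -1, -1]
A ⊗ B =
  [-8, 0, 0]
  [5, 2, 2]
  [-5, 6, 3]

Apply the min-plus product entry-by-entry:
  C[0][0] = min over k of (A[0][0] + B[0][0] = 7 + 10 = 17, A[0][1] + B[1][0] = -3 + -5 = -8, A[0][2] + B[2][0] = 1 + 7 = 8) = -8 (attained at k = 1)
  C[0][1] = min over k of (A[0][0] + B[0][1] = 7 + 0 = 7, A[0][1] + B[1][1] = -3 + 6 = 3, A[0][2] + B[2][1] = 1 + -1 = 0) = 0 (attained at k = 2)
  C[0][2] = min over k of (A[0][0] + B[0][2] = 7 + 9 = 16, A[0][1] + B[1][2] = -3 + 3 = 0, A[0][2] + B[2][2] = 1 + -1 = 0) = 0 (attained at k = 1)
  C[1][0] = min over k of (A[1][0] + B[0][0] = 8 + 10 = 18, A[1][1] + B[1][0] = 10 + -5 = 5, A[1][2] + B[2][0] = 3 + 7 = 10) = 5 (attained at k = 1)
  C[1][1] = min over k of (A[1][0] + B[0][1] = 8 + 0 = 8, A[1][1] + B[1][1] = 10 + 6 = 16, A[1][2] + B[2][1] = 3 + -1 = 2) = 2 (attained at k = 2)
  C[1][2] = min over k of (A[1][0] + B[0][2] = 8 + 9 = 17, A[1][1] + B[1][2] = 10 + 3 = 13, A[1][2] + B[2][2] = 3 + -1 = 2) = 2 (attained at k = 2)
  C[2][0] = min over k of (A[2][0] + B[0][0] = 8 + 10 = 18, A[2][1] + B[1][0] = 0 + -5 = -5, A[2][2] + B[2][0] = 10 + 7 = 17) = -5 (attained at k = 1)
  C[2][1] = min over k of (A[2][0] + B[0][1] = 8 + 0 = 8, A[2][1] + B[1][1] = 0 + 6 = 6, A[2][2] + B[2][1] = 10 + -1 = 9) = 6 (attained at k = 1)
  C[2][2] = min over k of (A[2][0] + B[0][2] = 8 + 9 = 17, A[2][1] + B[1][2] = 0 + 3 = 3, A[2][2] + B[2][2] = 10 + -1 = 9) = 3 (attained at k = 1)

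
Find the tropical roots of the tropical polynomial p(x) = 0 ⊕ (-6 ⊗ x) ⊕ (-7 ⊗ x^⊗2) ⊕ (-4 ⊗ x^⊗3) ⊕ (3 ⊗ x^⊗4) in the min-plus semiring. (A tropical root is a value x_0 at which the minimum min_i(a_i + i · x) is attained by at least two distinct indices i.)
Roots: {-7, -3, 1, 6}

Each tropical root is a break point of the lower envelope of the lines y = a_i + i · x (there are 5 lines, with slopes 0, 1, ..., 4). Only the lines that attain the minimum somewhere contribute to roots; other lines are dominated. Here the surviving (envelope) indices are i = 4, i = 3, i = 2, i = 1, i = 0.
Intersections between consecutive envelope lines give the roots: for adjacent envelope indices i < j the intersection is x = (a_i − a_j) / (j − i). Reading off the sorted break points: {-7, -3, 1, 6}.
Verification: at each break x_0, at least two indices attain the minimum of min_i(a_i + i · x_0).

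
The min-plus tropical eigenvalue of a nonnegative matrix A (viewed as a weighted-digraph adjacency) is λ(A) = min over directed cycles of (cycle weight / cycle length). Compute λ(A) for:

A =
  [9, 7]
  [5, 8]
λ(A) = 6

Enumerate directed cycles and compute their means (weight / length). Sample:
  cycle 0 → 0: weight = 9, length = 1, mean = 9/1 ≈ 9.000
  cycle 1 → 1: weight = 8, length = 1, mean = 8/1 ≈ 8.000
  cycle 0 → 1 → 0: weight = 12, length = 2, mean = 12/2 ≈ 6.000
  cycle 1 → 0 → 1: weight = 12, length = 2, mean = 12/2 ≈ 6.000
Minimum mean = 6.000, attained e.g. along the cycle 0 → 1 → 0 with weight 12 and length 2. So λ(A) = 12/2 = 6.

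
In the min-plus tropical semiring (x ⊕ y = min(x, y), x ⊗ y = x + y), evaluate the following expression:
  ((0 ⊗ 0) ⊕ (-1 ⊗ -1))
((0 ⊗ 0) ⊕ (-1 ⊗ -1)) = -2

Expand innermost to outermost. Recall ⊕ takes the minimum of its arguments and ⊗ takes their sum. Working out the expression ((0 ⊗ 0) ⊕ (-1 ⊗ -1)) gives -2.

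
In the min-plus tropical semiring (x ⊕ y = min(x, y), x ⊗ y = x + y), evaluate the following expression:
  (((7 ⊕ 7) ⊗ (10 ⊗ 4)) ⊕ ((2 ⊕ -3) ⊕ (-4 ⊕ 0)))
(((7 ⊕ 7) ⊗ (10 ⊗ 4)) ⊕ ((2 ⊕ -3) ⊕ (-4 ⊕ 0))) = -4

Expand innermost to outermost. Recall ⊕ takes the minimum of its arguments and ⊗ takes their sum. Working out the expression (((7 ⊕ 7) ⊗ (10 ⊗ 4)) ⊕ ((2 ⊕ -3) ⊕ (-4 ⊕ 0))) gives -4.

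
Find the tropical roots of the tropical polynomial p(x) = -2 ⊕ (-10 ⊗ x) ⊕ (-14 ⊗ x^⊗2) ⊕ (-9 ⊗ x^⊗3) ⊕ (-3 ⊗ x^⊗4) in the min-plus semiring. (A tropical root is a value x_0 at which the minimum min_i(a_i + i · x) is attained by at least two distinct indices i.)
Roots: {-6, -5, 4, 8}

Each tropical root is a break point of the lower envelope of the lines y = a_i + i · x (there are 5 lines, with slopes 0, 1, ..., 4). Only the lines that attain the minimum somewhere contribute to roots; other lines are dominated. Here the surviving (envelope) indices are i = 4, i = 3, i = 2, i = 1, i = 0.
Intersections between consecutive envelope lines give the roots: for adjacent envelope indices i < j the intersection is x = (a_i − a_j) / (j − i). Reading off the sorted break points: {-6, -5, 4, 8}.
Verification: at each break x_0, at least two indices attain the minimum of min_i(a_i + i · x_0).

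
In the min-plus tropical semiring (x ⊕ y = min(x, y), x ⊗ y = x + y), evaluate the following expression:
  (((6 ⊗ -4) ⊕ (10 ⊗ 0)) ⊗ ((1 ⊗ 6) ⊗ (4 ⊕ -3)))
(((6 ⊗ -4) ⊕ (10 ⊗ 0)) ⊗ ((1 ⊗ 6) ⊗ (4 ⊕ -3))) = 6

Expand innermost to outermost. Recall ⊕ takes the minimum of its arguments and ⊗ takes their sum. Working out the expression (((6 ⊗ -4) ⊕ (10 ⊗ 0)) ⊗ ((1 ⊗ 6) ⊗ (4 ⊕ -3))) gives 6.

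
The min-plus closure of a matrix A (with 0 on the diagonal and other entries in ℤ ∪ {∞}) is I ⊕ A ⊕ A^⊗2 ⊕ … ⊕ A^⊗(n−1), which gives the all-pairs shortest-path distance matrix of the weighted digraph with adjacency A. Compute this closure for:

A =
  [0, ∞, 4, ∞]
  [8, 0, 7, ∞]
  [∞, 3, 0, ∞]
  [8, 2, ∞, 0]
Closure =
  [0, 7, 4, ∞]
  [8, 0, 7, ∞]
  [11, 3, 0, ∞]
  [8, 2, 9, 0]

This is the Floyd-Warshall all-pairs shortest-path computation. For each intermediate vertex k = 0, 1, …, 3, update dist[i][j] ← min(dist[i][j], dist[i][k] + dist[k][j]). The final matrix gives, for each (i, j), the minimum total weight of any directed path from i to j (possibly empty when i = j).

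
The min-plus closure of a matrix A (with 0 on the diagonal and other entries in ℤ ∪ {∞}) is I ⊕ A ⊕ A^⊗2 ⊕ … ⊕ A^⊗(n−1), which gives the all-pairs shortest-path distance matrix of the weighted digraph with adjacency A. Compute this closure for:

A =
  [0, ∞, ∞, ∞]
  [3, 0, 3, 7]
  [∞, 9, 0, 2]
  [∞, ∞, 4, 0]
Closure =
  [0, ∞, ∞, ∞]
  [3, 0, 3, 5]
  [12, 9, 0, 2]
  [16, 13, 4, 0]

This is the Floyd-Warshall all-pairs shortest-path computation. For each intermediate vertex k = 0, 1, …, 3, update dist[i][j] ← min(dist[i][j], dist[i][k] + dist[k][j]). The final matrix gives, for each (i, j), the minimum total weight of any directed path from i to j (possibly empty when i = j).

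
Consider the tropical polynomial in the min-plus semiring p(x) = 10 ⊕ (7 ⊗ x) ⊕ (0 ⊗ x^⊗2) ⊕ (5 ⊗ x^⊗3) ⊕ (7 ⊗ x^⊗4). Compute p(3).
p(3) = 6

A tropical monomial a ⊗ x^⊗i evaluates to a + i · x. Evaluating each term at x = 3:
  Term 0 contributes 10 + 0 · 3 = 10
  Term 1 contributes 7 + 1 · 3 = 10
  Term 2 contributes 0 + 2 · 3 = 6
  Term 3 contributes 5 + 3 · 3 = 14
  Term 4 contributes 7 + 4 · 3 = 19
p(3) = ⊕ of these = min[10, 10, 6, 14, 19] = 6.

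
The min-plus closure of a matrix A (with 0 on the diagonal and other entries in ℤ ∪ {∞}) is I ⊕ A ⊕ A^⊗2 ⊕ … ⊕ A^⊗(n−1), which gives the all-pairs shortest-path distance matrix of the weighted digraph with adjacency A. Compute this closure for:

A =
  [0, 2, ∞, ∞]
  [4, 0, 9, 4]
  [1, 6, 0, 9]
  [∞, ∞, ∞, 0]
Closure =
  [0, 2, 11, 6]
  [4, 0, 9, 4]
  [1, 3, 0, 7]
  [∞, ∞, ∞, 0]

This is the Floyd-Warshall all-pairs shortest-path computation. For each intermediate vertex k = 0, 1, …, 3, update dist[i][j] ← min(dist[i][j], dist[i][k] + dist[k][j]). The final matrix gives, for each (i, j), the minimum total weight of any directed path from i to j (possibly empty when i = j).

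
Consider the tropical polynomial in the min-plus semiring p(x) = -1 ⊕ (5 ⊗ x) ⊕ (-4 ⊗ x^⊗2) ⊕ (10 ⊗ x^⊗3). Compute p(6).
p(6) = -1

A tropical monomial a ⊗ x^⊗i evaluates to a + i · x. Evaluating each term at x = 6:
  Term 0 contributes -1 + 0 · 6 = -1
  Term 1 contributes 5 + 1 · 6 = 11
  Term 2 contributes -4 + 2 · 6 = 8
  Term 3 contributes 10 + 3 · 6 = 28
p(6) = ⊕ of these = min[-1, 11, 8, 28] = -1.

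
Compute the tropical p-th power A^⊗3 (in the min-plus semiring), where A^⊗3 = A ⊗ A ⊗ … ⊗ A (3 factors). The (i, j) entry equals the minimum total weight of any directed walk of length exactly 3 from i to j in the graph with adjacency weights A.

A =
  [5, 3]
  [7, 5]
A^⊗3 =
  [15, 13]
  [17, 15]

Each entry (A^⊗3)_ij equals the minimum over all length-3 walks i = v_0 → v_1 → … → v_3 = j of Σ_t A[v_t][v_{t+1}]. For example, for (i, j) = (0, 1) we minimise over 4 possible intermediate vertex sequences; the minimum is 13, attained along the walk 0 → 0 → 0 → 1.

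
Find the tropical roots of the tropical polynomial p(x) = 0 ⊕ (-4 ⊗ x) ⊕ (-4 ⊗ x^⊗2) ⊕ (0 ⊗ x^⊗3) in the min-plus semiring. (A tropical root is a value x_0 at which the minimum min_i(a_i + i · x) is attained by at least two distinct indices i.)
Roots: {-4, 0, 4}

Each tropical root is a break point of the lower envelope of the lines y = a_i + i · x (there are 4 lines, with slopes 0, 1, ..., 3). Only the lines that attain the minimum somewhere contribute to roots; other lines are dominated. Here the surviving (envelope) indices are i = 3, i = 2, i = 1, i = 0.
Intersections between consecutive envelope lines give the roots: for adjacent envelope indices i < j the intersection is x = (a_i − a_j) / (j − i). Reading off the sorted break points: {-4, 0, 4}.
Verification: at each break x_0, at least two indices attain the minimum of min_i(a_i + i · x_0).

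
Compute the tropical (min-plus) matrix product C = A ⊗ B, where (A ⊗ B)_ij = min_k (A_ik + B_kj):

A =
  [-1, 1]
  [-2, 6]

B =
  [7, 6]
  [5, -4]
A ⊗ B =
  [6, -3]
  [5, 2]

Apply the min-plus product entry-by-entry:
  C[0][0] = min over k of (A[0][0] + B[0][0] = -1 + 7 = 6, A[0][1] + B[1][0] = 1 + 5 = 6) = 6 (attained at k = 0)
  C[0][1] = min over k of (A[0][0] + B[0][1] = -1 + 6 = 5, A[0][1] + B[1][1] = 1 + -4 = -3) = -3 (attained at k = 1)
  C[1][0] = min over k of (A[1][0] + B[0][0] = -2 + 7 = 5, A[1][1] + B[1][0] = 6 + 5 = 11) = 5 (attained at k = 0)
  C[1][1] = min over k of (A[1][0] + B[0][1] = -2 + 6 = 4, A[1][1] + B[1][1] = 6 + -4 = 2) = 2 (attained at k = 1)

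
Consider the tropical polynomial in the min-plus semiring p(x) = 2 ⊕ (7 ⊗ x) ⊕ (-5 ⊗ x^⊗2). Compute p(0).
p(0) = -5

A tropical monomial a ⊗ x^⊗i evaluates to a + i · x. Evaluating each term at x = 0:
  Term 0 contributes 2 + 0 · 0 = 2
  Term 1 contributes 7 + 1 · 0 = 7
  Term 2 contributes -5 + 2 · 0 = -5
p(0) = ⊕ of these = min[2, 7, -5] = -5.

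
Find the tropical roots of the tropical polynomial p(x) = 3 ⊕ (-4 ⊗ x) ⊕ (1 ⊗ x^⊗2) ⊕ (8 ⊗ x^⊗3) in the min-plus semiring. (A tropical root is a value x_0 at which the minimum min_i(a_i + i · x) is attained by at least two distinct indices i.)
Roots: {-7, -5, 7}

Each tropical root is a break point of the lower envelope of the lines y = a_i + i · x (there are 4 lines, with slopes 0, 1, ..., 3). Only the lines that attain the minimum somewhere contribute to roots; other lines are dominated. Here the surviving (envelope) indices are i = 3, i = 2, i = 1, i = 0.
Intersections between consecutive envelope lines give the roots: for adjacent envelope indices i < j the intersection is x = (a_i − a_j) / (j − i). Reading off the sorted break points: {-7, -5, 7}.
Verification: at each break x_0, at least two indices attain the minimum of min_i(a_i + i · x_0).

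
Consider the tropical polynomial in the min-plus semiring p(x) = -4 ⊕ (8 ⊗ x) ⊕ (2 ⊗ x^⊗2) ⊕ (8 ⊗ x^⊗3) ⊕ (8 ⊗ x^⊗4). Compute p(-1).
p(-1) = -4

A tropical monomial a ⊗ x^⊗i evaluates to a + i · x. Evaluating each term at x = -1:
  Term 0 contributes -4 + 0 · -1 = -4
  Term 1 contributes 8 + 1 · -1 = 7
  Term 2 contributes 2 + 2 · -1 = 0
  Term 3 contributes 8 + 3 · -1 = 5
  Term 4 contributes 8 + 4 · -1 = 4
p(-1) = ⊕ of these = min[-4, 7, 0, 5, 4] = -4.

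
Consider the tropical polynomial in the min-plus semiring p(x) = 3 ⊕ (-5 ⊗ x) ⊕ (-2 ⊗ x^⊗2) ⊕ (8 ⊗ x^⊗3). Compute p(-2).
p(-2) = -7

A tropical monomial a ⊗ x^⊗i evaluates to a + i · x. Evaluating each term at x = -2:
  Term 0 contributes 3 + 0 · -2 = 3
  Term 1 contributes -5 + 1 · -2 = -7
  Term 2 contributes -2 + 2 · -2 = -6
  Term 3 contributes 8 + 3 · -2 = 2
p(-2) = ⊕ of these = min[3, -7, -6, 2] = -7.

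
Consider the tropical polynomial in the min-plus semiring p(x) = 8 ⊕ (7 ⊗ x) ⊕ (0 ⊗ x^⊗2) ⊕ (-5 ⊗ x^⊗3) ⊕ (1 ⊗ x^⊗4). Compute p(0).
p(0) = -5

A tropical monomial a ⊗ x^⊗i evaluates to a + i · x. Evaluating each term at x = 0:
  Term 0 contributes 8 + 0 · 0 = 8
  Term 1 contributes 7 + 1 · 0 = 7
  Term 2 contributes 0 + 2 · 0 = 0
  Term 3 contributes -5 + 3 · 0 = -5
  Term 4 contributes 1 + 4 · 0 = 1
p(0) = ⊕ of these = min[8, 7, 0, -5, 1] = -5.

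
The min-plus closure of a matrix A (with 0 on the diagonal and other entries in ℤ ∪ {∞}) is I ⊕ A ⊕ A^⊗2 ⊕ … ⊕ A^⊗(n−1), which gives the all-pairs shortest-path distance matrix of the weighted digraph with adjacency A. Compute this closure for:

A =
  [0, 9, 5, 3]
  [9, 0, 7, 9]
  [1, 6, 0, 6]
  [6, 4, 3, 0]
Closure =
  [0, 7, 5, 3]
  [8, 0, 7, 9]
  [1, 6, 0, 4]
  [4, 4, 3, 0]

This is the Floyd-Warshall all-pairs shortest-path computation. For each intermediate vertex k = 0, 1, …, 3, update dist[i][j] ← min(dist[i][j], dist[i][k] + dist[k][j]). The final matrix gives, for each (i, j), the minimum total weight of any directed path from i to j (possibly empty when i = j).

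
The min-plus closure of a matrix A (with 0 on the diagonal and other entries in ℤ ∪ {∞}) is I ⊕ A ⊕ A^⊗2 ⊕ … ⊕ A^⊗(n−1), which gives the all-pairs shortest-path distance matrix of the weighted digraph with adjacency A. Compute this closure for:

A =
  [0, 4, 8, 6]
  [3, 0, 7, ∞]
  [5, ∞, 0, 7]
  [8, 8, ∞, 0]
Closure =
  [0, 4, 8, 6]
  [3, 0, 7, 9]
  [5, 9, 0, 7]
  [8, 8, 15, 0]

This is the Floyd-Warshall all-pairs shortest-path computation. For each intermediate vertex k = 0, 1, …, 3, update dist[i][j] ← min(dist[i][j], dist[i][k] + dist[k][j]). The final matrix gives, for each (i, j), the minimum total weight of any directed path from i to j (possibly empty when i = j).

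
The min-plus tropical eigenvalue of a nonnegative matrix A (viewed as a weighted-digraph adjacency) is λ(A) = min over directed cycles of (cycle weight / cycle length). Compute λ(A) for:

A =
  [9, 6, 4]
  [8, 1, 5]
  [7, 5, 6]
λ(A) = 1

Enumerate directed cycles and compute their means (weight / length). Sample:
  cycle 0 → 0: weight = 9, length = 1, mean = 9/1 ≈ 9.000
  cycle 1 → 1: weight = 1, length = 1, mean = 1/1 ≈ 1.000
  cycle 2 → 2: weight = 6, length = 1, mean = 6/1 ≈ 6.000
  cycle 0 → 1 → 0: weight = 14, length = 2, mean = 14/2 ≈ 7.000
  cycle 0 → 2 → 0: weight = 11, length = 2, mean = 11/2 ≈ 5.500
  cycle 1 → 0 → 1: weight = 14, length = 2, mean = 14/2 ≈ 7.000
Minimum mean = 1.000, attained e.g. along the cycle 1 → 1 with weight 1 and length 1. So λ(A) = 1/1 = 1.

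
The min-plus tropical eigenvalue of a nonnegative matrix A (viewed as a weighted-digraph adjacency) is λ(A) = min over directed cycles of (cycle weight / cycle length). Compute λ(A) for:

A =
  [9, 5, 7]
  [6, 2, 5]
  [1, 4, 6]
λ(A) = 2

Enumerate directed cycles and compute their means (weight / length). Sample:
  cycle 0 → 0: weight = 9, length = 1, mean = 9/1 ≈ 9.000
  cycle 1 → 1: weight = 2, length = 1, mean = 2/1 ≈ 2.000
  cycle 2 → 2: weight = 6, length = 1, mean = 6/1 ≈ 6.000
  cycle 0 → 1 → 0: weight = 11, length = 2, mean = 11/2 ≈ 5.500
  cycle 0 → 2 → 0: weight = 8, length = 2, mean = 8/2 ≈ 4.000
  cycle 1 → 0 → 1: weight = 11, length = 2, mean = 11/2 ≈ 5.500
Minimum mean = 2.000, attained e.g. along the cycle 1 → 1 with weight 2 and length 1. So λ(A) = 2/1 = 2.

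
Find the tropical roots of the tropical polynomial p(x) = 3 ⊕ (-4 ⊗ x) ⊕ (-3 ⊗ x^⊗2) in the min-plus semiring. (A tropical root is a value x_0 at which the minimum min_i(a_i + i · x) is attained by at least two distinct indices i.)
Roots: {-1, 7}

Each tropical root is a break point of the lower envelope of the lines y = a_i + i · x (there are 3 lines, with slopes 0, 1, ..., 2). Only the lines that attain the minimum somewhere contribute to roots; other lines are dominated. Here the surviving (envelope) indices are i = 2, i = 1, i = 0.
Intersections between consecutive envelope lines give the roots: for adjacent envelope indices i < j the intersection is x = (a_i − a_j) / (j − i). Reading off the sorted break points: {-1, 7}.
Verification: at each break x_0, at least two indices attain the minimum of min_i(a_i + i · x_0).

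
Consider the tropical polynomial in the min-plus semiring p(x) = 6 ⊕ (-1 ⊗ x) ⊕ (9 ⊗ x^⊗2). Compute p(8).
p(8) = 6

A tropical monomial a ⊗ x^⊗i evaluates to a + i · x. Evaluating each term at x = 8:
  Term 0 contributes 6 + 0 · 8 = 6
  Term 1 contributes -1 + 1 · 8 = 7
  Term 2 contributes 9 + 2 · 8 = 25
p(8) = ⊕ of these = min[6, 7, 25] = 6.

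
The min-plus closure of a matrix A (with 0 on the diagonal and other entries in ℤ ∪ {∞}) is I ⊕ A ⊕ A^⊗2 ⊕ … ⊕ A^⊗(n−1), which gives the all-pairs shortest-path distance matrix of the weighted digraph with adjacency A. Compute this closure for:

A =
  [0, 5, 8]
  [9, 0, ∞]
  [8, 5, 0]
Closure =
  [0, 5, 8]
  [9, 0, 17]
  [8, 5, 0]

This is the Floyd-Warshall all-pairs shortest-path computation. For each intermediate vertex k = 0, 1, …, 2, update dist[i][j] ← min(dist[i][j], dist[i][k] + dist[k][j]). The final matrix gives, for each (i, j), the minimum total weight of any directed path from i to j (possibly empty when i = j).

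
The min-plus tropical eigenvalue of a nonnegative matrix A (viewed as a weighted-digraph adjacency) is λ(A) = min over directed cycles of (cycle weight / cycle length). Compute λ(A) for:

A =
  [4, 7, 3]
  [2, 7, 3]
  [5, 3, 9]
λ(A) = 8/3

Enumerate directed cycles and compute their means (weight / length). Sample:
  cycle 0 → 0: weight = 4, length = 1, mean = 4/1 ≈ 4.000
  cycle 1 → 1: weight = 7, length = 1, mean = 7/1 ≈ 7.000
  cycle 2 → 2: weight = 9, length = 1, mean = 9/1 ≈ 9.000
  cycle 0 → 1 → 0: weight = 9, length = 2, mean = 9/2 ≈ 4.500
  cycle 0 → 2 → 0: weight = 8, length = 2, mean = 8/2 ≈ 4.000
  cycle 1 → 0 → 1: weight = 9, length = 2, mean = 9/2 ≈ 4.500
Minimum mean = 2.667, attained e.g. along the cycle 0 → 2 → 1 → 0 with weight 8 and length 3. So λ(A) = 8/3 = 8/3.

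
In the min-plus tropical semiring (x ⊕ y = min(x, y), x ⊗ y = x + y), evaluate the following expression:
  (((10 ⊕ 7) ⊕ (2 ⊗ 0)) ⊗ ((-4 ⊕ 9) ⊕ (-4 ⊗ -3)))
(((10 ⊕ 7) ⊕ (2 ⊗ 0)) ⊗ ((-4 ⊕ 9) ⊕ (-4 ⊗ -3))) = -5

Expand innermost to outermost. Recall ⊕ takes the minimum of its arguments and ⊗ takes their sum. Working out the expression (((10 ⊕ 7) ⊕ (2 ⊗ 0)) ⊗ ((-4 ⊕ 9) ⊕ (-4 ⊗ -3))) gives -5.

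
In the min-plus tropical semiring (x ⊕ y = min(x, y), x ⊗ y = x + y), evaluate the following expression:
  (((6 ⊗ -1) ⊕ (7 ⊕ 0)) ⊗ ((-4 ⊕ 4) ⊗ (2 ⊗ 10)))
(((6 ⊗ -1) ⊕ (7 ⊕ 0)) ⊗ ((-4 ⊕ 4) ⊗ (2 ⊗ 10))) = 8

Expand innermost to outermost. Recall ⊕ takes the minimum of its arguments and ⊗ takes their sum. Working out the expression (((6 ⊗ -1) ⊕ (7 ⊕ 0)) ⊗ ((-4 ⊕ 4) ⊗ (2 ⊗ 10))) gives 8.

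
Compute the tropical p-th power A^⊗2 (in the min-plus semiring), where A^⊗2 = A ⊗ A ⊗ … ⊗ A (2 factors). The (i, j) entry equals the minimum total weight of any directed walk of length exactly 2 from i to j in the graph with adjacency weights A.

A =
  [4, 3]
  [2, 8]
A^⊗2 =
  [5, 7]
  [6, 5]

Each entry (A^⊗2)_ij equals the minimum over all length-2 walks i = v_0 → v_1 → … → v_2 = j of Σ_t A[v_t][v_{t+1}]. For example, for (i, j) = (0, 1) we minimise over 2 possible intermediate vertex sequences; the minimum is 7, attained along the walk 0 → 0 → 1.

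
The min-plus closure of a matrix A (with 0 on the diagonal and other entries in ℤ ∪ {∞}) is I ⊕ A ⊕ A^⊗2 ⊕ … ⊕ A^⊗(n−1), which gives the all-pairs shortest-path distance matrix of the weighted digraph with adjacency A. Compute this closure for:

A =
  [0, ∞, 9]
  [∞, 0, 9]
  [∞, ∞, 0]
Closure =
  [0, ∞, 9]
  [∞, 0, 9]
  [∞, ∞, 0]

This is the Floyd-Warshall all-pairs shortest-path computation. For each intermediate vertex k = 0, 1, …, 2, update dist[i][j] ← min(dist[i][j], dist[i][k] + dist[k][j]). The final matrix gives, for each (i, j), the minimum total weight of any directed path from i to j (possibly empty when i = j).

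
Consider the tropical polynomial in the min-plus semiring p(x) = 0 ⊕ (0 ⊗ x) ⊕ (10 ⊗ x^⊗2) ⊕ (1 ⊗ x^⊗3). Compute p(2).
p(2) = 0

A tropical monomial a ⊗ x^⊗i evaluates to a + i · x. Evaluating each term at x = 2:
  Term 0 contributes 0 + 0 · 2 = 0
  Term 1 contributes 0 + 1 · 2 = 2
  Term 2 contributes 10 + 2 · 2 = 14
  Term 3 contributes 1 + 3 · 2 = 7
p(2) = ⊕ of these = min[0, 2, 14, 7] = 0.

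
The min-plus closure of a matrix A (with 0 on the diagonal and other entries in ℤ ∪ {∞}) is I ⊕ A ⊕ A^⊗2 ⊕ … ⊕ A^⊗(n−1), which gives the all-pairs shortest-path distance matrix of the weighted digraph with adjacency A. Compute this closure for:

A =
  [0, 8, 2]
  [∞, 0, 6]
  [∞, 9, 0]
Closure =
  [0, 8, 2]
  [∞, 0, 6]
  [∞, 9, 0]

This is the Floyd-Warshall all-pairs shortest-path computation. For each intermediate vertex k = 0, 1, …, 2, update dist[i][j] ← min(dist[i][j], dist[i][k] + dist[k][j]). The final matrix gives, for each (i, j), the minimum total weight of any directed path from i to j (possibly empty when i = j).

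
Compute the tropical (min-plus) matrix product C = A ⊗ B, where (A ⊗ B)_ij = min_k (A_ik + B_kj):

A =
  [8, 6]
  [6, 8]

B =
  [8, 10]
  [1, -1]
A ⊗ B =
  [7, 5]
  [9, 7]

Apply the min-plus product entry-by-entry:
  C[0][0] = min over k of (A[0][0] + B[0][0] = 8 + 8 = 16, A[0][1] + B[1][0] = 6 + 1 = 7) = 7 (attained at k = 1)
  C[0][1] = min over k of (A[0][0] + B[0][1] = 8 + 10 = 18, A[0][1] + B[1][1] = 6 + -1 = 5) = 5 (attained at k = 1)
  C[1][0] = min over k of (A[1][0] + B[0][0] = 6 + 8 = 14, A[1][1] + B[1][0] = 8 + 1 = 9) = 9 (attained at k = 1)
  C[1][1] = min over k of (A[1][0] + B[0][1] = 6 + 10 = 16, A[1][1] + B[1][1] = 8 + -1 = 7) = 7 (attained at k = 1)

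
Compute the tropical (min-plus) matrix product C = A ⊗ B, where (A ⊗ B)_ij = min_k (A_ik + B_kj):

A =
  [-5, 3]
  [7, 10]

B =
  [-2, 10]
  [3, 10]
A ⊗ B =
  [-7, 5]
  [5, 17]

Apply the min-plus product entry-by-entry:
  C[0][0] = min over k of (A[0][0] + B[0][0] = -5 + -2 = -7, A[0][1] + B[1][0] = 3 + 3 = 6) = -7 (attained at k = 0)
  C[0][1] = min over k of (A[0][0] + B[0][1] = -5 + 10 = 5, A[0][1] + B[1][1] = 3 + 10 = 13) = 5 (attained at k = 0)
  C[1][0] = min over k of (A[1][0] + B[0][0] = 7 + -2 = 5, A[1][1] + B[1][0] = 10 + 3 = 13) = 5 (attained at k = 0)
  C[1][1] = min over k of (A[1][0] + B[0][1] = 7 + 10 = 17, A[1][1] + B[1][1] = 10 + 10 = 20) = 17 (attained at k = 0)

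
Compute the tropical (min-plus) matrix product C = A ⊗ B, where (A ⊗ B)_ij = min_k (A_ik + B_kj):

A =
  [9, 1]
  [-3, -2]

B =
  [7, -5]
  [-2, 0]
A ⊗ B =
  [-1, 1]
  [-4, -8]

Apply the min-plus product entry-by-entry:
  C[0][0] = min over k of (A[0][0] + B[0][0] = 9 + 7 = 16, A[0][1] + B[1][0] = 1 + -2 = -1) = -1 (attained at k = 1)
  C[0][1] = min over k of (A[0][0] + B[0][1] = 9 + -5 = 4, A[0][1] + B[1][1] = 1 + 0 = 1) = 1 (attained at k = 1)
  C[1][0] = min over k of (A[1][0] + B[0][0] = -3 + 7 = 4, A[1][1] + B[1][0] = -2 + -2 = -4) = -4 (attained at k = 1)
  C[1][1] = min over k of (A[1][0] + B[0][1] = -3 + -5 = -8, A[1][1] + B[1][1] = -2 + 0 = -2) = -8 (attained at k = 0)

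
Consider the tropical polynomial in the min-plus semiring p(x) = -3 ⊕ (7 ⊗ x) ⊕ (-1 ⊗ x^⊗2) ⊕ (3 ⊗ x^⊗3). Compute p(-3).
p(-3) = -7

A tropical monomial a ⊗ x^⊗i evaluates to a + i · x. Evaluating each term at x = -3:
  Term 0 contributes -3 + 0 · -3 = -3
  Term 1 contributes 7 + 1 · -3 = 4
  Term 2 contributes -1 + 2 · -3 = -7
  Term 3 contributes 3 + 3 · -3 = -6
p(-3) = ⊕ of these = min[-3, 4, -7, -6] = -7.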